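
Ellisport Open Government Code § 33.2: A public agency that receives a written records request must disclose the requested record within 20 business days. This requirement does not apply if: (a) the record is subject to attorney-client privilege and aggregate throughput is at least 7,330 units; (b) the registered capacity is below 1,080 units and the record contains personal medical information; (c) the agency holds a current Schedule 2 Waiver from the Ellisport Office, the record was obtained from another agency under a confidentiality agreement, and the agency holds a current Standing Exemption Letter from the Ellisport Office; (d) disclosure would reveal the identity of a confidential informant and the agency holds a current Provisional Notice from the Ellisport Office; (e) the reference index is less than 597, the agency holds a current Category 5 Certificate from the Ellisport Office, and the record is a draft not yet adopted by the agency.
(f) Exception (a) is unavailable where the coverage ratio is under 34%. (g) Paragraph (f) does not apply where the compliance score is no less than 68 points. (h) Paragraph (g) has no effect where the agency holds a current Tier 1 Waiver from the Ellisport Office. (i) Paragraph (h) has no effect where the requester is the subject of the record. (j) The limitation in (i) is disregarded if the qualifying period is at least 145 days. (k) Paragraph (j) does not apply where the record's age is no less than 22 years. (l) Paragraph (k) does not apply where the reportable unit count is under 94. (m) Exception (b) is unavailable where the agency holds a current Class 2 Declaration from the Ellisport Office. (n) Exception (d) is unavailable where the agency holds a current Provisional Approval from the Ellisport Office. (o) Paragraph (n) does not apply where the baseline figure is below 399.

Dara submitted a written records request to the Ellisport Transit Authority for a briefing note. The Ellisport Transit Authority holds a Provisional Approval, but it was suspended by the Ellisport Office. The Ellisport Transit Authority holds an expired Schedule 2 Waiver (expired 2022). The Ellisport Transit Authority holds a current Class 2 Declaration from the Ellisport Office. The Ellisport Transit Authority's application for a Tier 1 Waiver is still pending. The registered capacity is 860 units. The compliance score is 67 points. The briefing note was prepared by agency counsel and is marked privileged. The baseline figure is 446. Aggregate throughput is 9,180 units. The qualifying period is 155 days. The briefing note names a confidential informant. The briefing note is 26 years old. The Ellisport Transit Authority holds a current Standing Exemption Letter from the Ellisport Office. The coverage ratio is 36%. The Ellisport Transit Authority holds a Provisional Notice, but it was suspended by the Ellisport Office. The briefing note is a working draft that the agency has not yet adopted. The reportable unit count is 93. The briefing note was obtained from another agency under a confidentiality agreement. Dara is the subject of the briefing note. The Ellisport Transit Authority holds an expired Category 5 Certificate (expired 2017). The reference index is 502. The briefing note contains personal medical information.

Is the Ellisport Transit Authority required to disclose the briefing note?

No — exception (a) applies; the Ellisport Transit Authority is not required to disclose the briefing note.

All of (a)'s requirements are met (the briefing note is privileged; aggregate throughput is 9,180 units, meeting the 7,330 units threshold). Considering the limiting provisions: (f), which would limit (a), does not operate here: the coverage ratio is 36%, not under 34%. (a) remains available.
Exception (b)'s conditions are all satisfied: the registered capacity is 860 units, below the 1,080 units limit; the briefing note contains personal medical information. However, paragraph (m) must be considered: (m) is engaged — a current Class 2 Declaration is held. So (b) is unavailable.
Exception (c) requires that the agency holds a current Schedule 2 Waiver from the Ellisport Office; but no current Schedule 2 Waiver is held, so (c) is unavailable.
Exception (d) fails — no current Provisional Notice is held.
Exception (e) does not apply: no current Category 5 Certificate is held.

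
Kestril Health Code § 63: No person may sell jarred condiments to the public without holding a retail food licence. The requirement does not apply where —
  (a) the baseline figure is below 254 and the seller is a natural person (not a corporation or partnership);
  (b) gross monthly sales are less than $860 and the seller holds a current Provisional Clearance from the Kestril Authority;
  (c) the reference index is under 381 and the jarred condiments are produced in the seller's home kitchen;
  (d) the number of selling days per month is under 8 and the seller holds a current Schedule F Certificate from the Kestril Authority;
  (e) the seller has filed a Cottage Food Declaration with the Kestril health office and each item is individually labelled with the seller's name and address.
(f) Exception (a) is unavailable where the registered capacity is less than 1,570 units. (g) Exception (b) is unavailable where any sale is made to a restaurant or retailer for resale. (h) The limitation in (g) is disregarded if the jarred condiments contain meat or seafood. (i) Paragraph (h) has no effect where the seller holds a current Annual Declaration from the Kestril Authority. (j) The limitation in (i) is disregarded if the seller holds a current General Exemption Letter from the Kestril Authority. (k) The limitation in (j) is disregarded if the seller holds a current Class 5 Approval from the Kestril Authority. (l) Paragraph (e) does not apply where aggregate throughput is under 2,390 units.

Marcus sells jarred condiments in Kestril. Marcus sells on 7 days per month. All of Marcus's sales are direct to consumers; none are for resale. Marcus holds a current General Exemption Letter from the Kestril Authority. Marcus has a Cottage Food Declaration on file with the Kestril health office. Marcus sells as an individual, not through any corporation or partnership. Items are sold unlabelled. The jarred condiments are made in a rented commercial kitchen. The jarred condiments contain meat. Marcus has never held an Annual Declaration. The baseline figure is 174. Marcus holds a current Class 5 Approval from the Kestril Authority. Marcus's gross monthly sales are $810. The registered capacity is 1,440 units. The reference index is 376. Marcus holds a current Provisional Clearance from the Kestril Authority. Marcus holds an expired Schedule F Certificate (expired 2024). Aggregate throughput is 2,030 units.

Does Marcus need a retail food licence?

All of (a)'s requirements are met (the baseline figure is 174, below the 254 limit; the seller is a natural person). However, paragraph (f) must be considered: (f) operates — the registered capacity is 1,440 units, less than the 1,570 units limit. So (a) is unavailable.
Exception (b) is satisfied on its face — gross monthly sales are $810, less than the $860 limit; a current Provisional Clearance is held. Considering the limiting provisions: (g), which would limit (b), is inapplicable: no sales are for resale. Exception (b) stands.
Exception (c) does not apply: the jarred condiments are made in a commercial kitchen, not a home kitchen.
Exception (d) fails — the Schedule F Certificate is not current.
Exception (e) does not apply: items are sold unlabelled.

No — exception (b) applies; Marcus is not required to hold a retail food licence.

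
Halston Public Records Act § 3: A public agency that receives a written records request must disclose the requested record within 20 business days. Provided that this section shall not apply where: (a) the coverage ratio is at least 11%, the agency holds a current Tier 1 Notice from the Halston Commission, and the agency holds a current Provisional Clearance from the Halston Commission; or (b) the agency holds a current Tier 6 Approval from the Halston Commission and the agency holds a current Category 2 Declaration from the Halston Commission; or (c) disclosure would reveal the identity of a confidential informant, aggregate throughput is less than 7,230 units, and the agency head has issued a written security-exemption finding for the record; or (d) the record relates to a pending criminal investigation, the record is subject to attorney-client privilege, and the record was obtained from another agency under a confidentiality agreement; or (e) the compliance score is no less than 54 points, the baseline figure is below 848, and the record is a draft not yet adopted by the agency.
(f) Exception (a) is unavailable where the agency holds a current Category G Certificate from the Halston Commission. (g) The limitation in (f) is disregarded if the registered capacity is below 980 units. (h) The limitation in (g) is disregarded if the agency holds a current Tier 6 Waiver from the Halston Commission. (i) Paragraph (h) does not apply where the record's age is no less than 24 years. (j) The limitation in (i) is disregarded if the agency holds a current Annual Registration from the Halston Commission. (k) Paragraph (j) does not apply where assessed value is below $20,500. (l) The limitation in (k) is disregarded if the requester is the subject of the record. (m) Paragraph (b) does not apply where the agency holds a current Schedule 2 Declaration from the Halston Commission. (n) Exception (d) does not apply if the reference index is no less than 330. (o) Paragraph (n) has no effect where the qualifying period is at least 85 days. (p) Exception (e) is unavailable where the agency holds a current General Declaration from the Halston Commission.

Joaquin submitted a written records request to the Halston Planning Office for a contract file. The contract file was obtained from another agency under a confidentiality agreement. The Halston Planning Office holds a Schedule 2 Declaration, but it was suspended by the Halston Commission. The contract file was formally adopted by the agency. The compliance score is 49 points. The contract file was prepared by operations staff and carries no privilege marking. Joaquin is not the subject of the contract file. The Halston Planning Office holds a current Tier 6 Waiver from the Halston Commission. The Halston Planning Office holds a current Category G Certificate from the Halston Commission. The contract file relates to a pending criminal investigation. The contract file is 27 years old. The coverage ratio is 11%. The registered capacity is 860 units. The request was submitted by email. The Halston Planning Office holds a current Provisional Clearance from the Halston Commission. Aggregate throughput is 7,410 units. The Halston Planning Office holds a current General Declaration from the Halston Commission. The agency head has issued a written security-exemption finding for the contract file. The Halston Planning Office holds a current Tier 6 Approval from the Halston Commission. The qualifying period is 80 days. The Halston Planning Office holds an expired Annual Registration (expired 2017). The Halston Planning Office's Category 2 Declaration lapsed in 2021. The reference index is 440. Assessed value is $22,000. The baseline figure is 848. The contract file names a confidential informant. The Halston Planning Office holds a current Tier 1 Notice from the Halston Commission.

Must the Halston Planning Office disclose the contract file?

Exception (a)'s conditions are all satisfied: the coverage ratio is 11%, meeting the 11% threshold; a current Tier 1 Notice is held; a current Provisional Clearance is held. Considering the limiting provisions: (f) would limit (a) — a current Category G Certificate is held — but (g) sets (f) aside: (g) is engaged — the registered capacity is 860 units, below the 980 units limit. (h) is triggered (a current Tier 6 Waiver is held), but is set aside by (i): (i) operates against (h): the record's age is 27 years, meeting the 24 years threshold. (j) is not engaged (the Annual Registration is not current), so (i) stands. (a) remains available.
Exception (b) fails — no current Category 2 Declaration is held.
Exception (c) requires that aggregate throughput is less than 7,230 units; but aggregate throughput is 7,410 units, not less than 7,230 units, so (c) is unavailable.
Exception (d) fails — the contract file carries no privilege marking.
Exception (e) does not apply: the compliance score is 49 points, short of 54 points.

No — exception (a) applies; the Halston Planning Office is not required to disclose the contract file.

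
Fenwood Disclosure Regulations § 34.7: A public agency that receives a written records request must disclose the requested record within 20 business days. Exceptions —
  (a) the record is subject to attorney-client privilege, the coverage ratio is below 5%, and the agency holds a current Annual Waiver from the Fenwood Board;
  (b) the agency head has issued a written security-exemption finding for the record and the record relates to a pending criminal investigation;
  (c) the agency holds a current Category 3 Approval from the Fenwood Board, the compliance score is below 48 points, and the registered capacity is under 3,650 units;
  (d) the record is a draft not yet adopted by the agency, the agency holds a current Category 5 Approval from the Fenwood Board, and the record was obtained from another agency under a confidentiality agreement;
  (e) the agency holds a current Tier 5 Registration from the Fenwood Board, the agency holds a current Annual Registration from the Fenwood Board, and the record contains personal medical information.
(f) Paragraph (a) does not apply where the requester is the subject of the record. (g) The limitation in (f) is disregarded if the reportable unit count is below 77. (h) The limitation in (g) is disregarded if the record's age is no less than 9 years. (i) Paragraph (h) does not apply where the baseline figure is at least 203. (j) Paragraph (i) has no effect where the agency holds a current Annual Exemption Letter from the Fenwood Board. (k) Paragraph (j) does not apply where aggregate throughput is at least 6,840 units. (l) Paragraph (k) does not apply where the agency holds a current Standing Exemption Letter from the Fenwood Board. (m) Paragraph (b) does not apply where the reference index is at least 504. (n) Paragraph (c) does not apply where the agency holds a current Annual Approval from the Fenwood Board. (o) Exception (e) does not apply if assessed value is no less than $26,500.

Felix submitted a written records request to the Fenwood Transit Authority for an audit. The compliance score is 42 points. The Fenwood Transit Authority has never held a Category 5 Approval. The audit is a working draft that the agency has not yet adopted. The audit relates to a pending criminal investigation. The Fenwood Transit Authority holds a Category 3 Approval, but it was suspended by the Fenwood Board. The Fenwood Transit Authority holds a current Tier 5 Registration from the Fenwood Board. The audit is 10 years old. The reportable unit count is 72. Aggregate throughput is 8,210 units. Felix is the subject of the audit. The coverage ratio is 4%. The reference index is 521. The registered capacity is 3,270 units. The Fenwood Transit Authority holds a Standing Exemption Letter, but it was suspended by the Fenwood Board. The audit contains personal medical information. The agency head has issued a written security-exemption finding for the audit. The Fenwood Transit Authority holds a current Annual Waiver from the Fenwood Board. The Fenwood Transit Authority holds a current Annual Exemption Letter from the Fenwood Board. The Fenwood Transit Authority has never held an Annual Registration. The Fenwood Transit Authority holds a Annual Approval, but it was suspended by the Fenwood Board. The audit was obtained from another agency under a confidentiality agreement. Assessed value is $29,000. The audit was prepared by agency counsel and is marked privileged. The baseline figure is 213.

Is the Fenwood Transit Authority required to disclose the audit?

Exception (a) is satisfied on its face — the audit is privileged; the coverage ratio is 4%, below the 5% limit; a current Annual Waiver is held. Applying paragraphs (f)–(l): (f) would limit (a) — Felix is the subject of the audit — but (g) sets (f) aside: (g) operates against (f): the reportable unit count is 72, below the 77 limit. (h) would limit (g) — the record's age is 10 years, meeting the 9 years threshold — but (i) sets (h) aside: (i) applies — the baseline figure is 213, meeting the 203 threshold. (j) operates (a current Annual Exemption Letter is held), but is itself disapplied by (k): (k) operates — aggregate throughput is 8,210 units, meeting the 6,840 units threshold. (l) is not triggered (no current Standing Exemption Letter is held), so (k) stands. So (a) applies.
Exception (b): a written security-exemption finding has been issued; the audit relates to a pending investigation — every condition holds. But applying paragraph (m): (m) operates against (b): the reference index is 521, meeting the 504 threshold. Exception (b) does not apply.
Exception (c) does not apply: no current Category 3 Approval is held.
Exception (d) does not apply: there is no Category 5 Approval in force.
Exception (e) requires that the agency holds a current Annual Registration from the Fenwood Board; but no current Annual Registration is held, so (e) is unavailable.

No — exception (a) applies; the Fenwood Transit Authority is not required to disclose the audit.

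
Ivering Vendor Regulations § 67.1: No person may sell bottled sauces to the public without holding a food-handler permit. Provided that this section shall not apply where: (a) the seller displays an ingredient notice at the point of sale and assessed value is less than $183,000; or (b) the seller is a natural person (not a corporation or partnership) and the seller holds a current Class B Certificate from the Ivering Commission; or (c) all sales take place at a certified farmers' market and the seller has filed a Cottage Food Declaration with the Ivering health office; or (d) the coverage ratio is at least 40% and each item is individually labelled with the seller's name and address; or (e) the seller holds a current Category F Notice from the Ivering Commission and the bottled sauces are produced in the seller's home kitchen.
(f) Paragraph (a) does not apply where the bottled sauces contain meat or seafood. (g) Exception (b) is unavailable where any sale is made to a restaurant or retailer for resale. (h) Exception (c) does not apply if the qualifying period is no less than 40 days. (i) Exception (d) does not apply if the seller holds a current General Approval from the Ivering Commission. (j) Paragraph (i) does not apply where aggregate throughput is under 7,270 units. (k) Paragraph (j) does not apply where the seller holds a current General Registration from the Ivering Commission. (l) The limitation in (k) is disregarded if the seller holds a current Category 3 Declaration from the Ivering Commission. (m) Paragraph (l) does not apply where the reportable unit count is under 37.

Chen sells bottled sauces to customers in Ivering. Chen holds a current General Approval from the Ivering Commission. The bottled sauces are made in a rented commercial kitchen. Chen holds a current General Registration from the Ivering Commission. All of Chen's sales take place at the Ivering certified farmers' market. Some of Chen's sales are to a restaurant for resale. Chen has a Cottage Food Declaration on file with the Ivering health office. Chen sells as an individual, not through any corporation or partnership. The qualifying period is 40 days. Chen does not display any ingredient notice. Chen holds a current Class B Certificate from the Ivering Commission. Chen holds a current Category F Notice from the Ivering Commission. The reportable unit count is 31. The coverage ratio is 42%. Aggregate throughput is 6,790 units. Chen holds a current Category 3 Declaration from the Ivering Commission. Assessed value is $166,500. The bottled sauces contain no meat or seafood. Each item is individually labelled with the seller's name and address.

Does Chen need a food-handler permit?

Yes — Chen must hold a food-handler permit.

Exception (a) fails — no ingredient notice is displayed.
Exception (b) is satisfied on its face — the seller is a natural person; a current Class B Certificate is held. But: (g) operates against (b): some sales are to a restaurant for resale. (b) is therefore removed.
Exception (c) is satisfied on its face — all sales are at a certified farmers' market; a Cottage Food Declaration is on file. But: (h) is engaged — the qualifying period is 40 days, meeting the 40 days threshold. Exception (c) does not apply.
Exception (d) is satisfied on its face — the coverage ratio is 42%, meeting the 40% threshold; items are individually labelled. But: (i) operates against (d): a current General Approval is held. (j) would limit (i) — aggregate throughput is 6,790 units, under the 7,270 units limit — but (k) sets (j) aside: (k) operates against (j): a current General Registration is held. (l) would limit (k) — a current Category 3 Declaration is held — but (m) sets (l) aside: (m) operates against (l): the reportable unit count is 31, under the 37 limit. (d) is therefore removed.
Exception (e) requires that the bottled sauces are produced in the seller's home kitchen; but the bottled sauces are made in a commercial kitchen, not a home kitchen, so (e) is unavailable.
None of the exceptions is available; § 67.1 applies in full.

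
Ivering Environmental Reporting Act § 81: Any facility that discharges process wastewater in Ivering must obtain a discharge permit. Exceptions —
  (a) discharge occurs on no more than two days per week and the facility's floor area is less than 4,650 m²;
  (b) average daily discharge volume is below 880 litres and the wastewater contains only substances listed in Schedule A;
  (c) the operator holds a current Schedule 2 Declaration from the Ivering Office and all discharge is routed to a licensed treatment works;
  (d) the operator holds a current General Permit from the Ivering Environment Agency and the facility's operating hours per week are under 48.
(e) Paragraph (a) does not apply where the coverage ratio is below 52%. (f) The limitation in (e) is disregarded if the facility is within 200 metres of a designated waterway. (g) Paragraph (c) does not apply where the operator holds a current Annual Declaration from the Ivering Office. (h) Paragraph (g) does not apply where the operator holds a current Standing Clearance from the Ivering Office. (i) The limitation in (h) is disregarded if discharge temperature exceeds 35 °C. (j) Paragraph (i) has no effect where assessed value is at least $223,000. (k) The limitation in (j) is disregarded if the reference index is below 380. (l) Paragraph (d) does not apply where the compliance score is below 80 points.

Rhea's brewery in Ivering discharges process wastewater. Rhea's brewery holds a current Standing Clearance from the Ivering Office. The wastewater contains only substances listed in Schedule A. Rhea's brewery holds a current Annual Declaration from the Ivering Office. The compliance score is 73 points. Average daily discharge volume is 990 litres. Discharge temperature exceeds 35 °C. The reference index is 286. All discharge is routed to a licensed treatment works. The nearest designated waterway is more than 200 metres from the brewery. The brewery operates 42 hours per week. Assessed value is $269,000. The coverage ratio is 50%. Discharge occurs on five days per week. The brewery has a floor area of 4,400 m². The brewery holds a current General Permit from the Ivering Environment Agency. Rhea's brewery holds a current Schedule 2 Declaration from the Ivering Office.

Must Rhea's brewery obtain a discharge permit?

Exception (a) requires that discharge occurs on no more than two days per week; but discharge occurs on five days per week, so (a) is unavailable.
Exception (b) fails — average daily discharge volume is 990 litres, not below 880 litres.
Exception (c)'s conditions are all satisfied: a current Schedule 2 Declaration is held; discharge is routed to a licensed treatment works. But applying paragraphs (g)–(k): (g) is engaged — a current Annual Declaration is held. (h) is engaged (a current Standing Clearance is held), but is itself disapplied by (i): (i) is triggered — discharge temperature exceeds 35 °C. (j) is triggered (assessed value is $269,000, meeting the $223,000 threshold), but is displaced by (k): (k) is triggered — the reference index is 286, below the 380 limit. So (c) is unavailable.
All of (d)'s requirements are met (a current General Permit is held; the facility's operating hours per week are 42, under the 48 limit). But applying paragraph (l): (l) operates — the compliance score is 73 points, below the 80 points limit. (d) is therefore removed.
No exception is made out. Rhea's brewery falls within the general rule.

Yes — Rhea's brewery must obtain a discharge permit.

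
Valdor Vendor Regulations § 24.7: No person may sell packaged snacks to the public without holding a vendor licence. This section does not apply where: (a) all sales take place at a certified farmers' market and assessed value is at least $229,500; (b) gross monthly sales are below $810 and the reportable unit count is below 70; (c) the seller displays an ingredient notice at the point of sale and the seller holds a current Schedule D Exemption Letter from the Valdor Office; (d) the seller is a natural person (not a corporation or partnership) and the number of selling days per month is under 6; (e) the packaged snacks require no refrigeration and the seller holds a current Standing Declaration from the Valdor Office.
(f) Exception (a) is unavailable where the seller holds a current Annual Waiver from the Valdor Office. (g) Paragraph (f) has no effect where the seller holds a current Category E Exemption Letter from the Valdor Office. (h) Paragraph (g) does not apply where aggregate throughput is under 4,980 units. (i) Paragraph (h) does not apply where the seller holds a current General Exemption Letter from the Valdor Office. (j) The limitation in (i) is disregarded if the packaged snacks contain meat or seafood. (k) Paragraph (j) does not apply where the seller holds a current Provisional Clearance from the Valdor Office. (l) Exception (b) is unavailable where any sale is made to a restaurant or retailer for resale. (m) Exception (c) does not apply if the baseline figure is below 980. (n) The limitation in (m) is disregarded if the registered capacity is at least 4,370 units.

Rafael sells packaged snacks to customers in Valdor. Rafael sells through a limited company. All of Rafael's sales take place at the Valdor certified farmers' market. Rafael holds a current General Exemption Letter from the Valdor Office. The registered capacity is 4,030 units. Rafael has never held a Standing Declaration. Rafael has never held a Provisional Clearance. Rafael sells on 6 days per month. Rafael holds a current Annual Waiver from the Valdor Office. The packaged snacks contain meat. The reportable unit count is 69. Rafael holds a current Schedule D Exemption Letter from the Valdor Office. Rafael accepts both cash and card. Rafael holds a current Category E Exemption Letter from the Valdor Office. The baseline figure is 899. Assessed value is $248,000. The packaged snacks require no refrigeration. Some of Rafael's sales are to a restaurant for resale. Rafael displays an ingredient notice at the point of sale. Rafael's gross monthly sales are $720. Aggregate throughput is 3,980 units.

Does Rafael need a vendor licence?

Exception (a) is satisfied on its face — all sales are at a certified farmers' market; assessed value is $248,000, meeting the $229,500 threshold. But applying paragraphs (f)–(k): (f) is engaged — a current Annual Waiver is held. (g) would limit (f) — a current Category E Exemption Letter is held — but (h) sets (g) aside: (h) is engaged — aggregate throughput is 3,980 units, under the 4,980 units limit. (i) is engaged (a current General Exemption Letter is held), but yields to (j): (j) operates against (i): the packaged snacks contain meat. (k), which would lift (j), does not operate here — the Provisional Clearance is not current. (a) is therefore removed.
Exception (b) is satisfied on its face — gross monthly sales are $720, below the $810 limit; the reportable unit count is 69, below the 70 limit. But applying paragraph (l): (l) operates against (b): some sales are to a restaurant for resale. Exception (b) does not apply.
Exception (c)'s conditions are all satisfied: an ingredient notice is displayed; a current Schedule D Exemption Letter is held. But: (m) is triggered — the baseline figure is 899, below the 980 limit. (n) is inapplicable (the registered capacity is 4,030 units, short of 4,370 units), so (m) stands. Exception (c) does not apply.
Exception (d) requires that the seller is a natural person (not a corporation or partnership); but the seller operates through a limited company, so (d) is unavailable.
Exception (e) does not apply: the Standing Declaration is not current.
Every exception is unavailable, so the rule governs.

Yes — Rafael must hold a vendor licence.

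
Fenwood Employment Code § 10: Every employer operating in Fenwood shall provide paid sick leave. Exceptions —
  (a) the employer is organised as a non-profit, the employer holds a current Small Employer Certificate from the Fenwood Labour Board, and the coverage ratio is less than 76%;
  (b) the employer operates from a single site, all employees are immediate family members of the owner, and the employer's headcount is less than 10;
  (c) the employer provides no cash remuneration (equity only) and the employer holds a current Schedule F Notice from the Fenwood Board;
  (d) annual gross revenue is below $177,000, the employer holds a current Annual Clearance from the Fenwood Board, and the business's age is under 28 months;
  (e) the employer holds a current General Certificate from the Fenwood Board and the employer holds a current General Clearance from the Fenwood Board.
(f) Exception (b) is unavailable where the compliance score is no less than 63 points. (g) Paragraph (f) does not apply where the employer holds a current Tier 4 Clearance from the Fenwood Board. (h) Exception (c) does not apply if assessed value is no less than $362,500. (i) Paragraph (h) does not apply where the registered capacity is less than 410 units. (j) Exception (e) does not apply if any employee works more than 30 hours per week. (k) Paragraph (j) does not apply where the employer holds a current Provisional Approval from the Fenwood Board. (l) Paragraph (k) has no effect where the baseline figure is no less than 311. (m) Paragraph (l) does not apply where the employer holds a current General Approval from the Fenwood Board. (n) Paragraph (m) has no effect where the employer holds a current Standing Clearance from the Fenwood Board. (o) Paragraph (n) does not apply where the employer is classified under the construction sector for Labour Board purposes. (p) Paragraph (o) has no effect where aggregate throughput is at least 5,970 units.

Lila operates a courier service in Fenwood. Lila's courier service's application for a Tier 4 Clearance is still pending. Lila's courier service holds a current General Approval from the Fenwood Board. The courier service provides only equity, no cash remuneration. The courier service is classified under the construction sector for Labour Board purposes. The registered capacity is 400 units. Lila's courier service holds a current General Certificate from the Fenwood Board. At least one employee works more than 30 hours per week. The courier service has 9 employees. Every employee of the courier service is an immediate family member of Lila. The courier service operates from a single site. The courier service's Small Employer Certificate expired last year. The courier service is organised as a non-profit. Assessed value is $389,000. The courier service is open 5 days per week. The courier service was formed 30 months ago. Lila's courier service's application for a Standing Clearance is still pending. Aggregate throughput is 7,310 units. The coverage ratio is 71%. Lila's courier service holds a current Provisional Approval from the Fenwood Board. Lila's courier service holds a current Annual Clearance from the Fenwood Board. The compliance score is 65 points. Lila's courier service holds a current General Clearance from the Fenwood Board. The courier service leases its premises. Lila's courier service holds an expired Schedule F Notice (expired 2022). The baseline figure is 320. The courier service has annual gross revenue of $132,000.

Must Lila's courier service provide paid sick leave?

No — exception (e) applies; Lila's courier service is not required to provide paid sick leave.

Exception (a) requires that the employer holds a current Small Employer Certificate from the Fenwood Labour Board; but the Small Employer Certificate has expired, so (a) is unavailable.
Exception (b)'s conditions are all satisfied: the employer operates from a single site; every employee is an immediate family member; the employer's headcount is 9, less than the 10 limit. However, paragraphs (f)–(g) must be considered: (f) is triggered — the compliance score is 65 points, meeting the 63 points threshold. (g) is inapplicable (there is no Tier 4 Clearance in force), so (f) stands. Exception (b) does not apply.
Exception (c) fails — there is no Schedule F Notice in force.
Exception (d) does not apply: the business's age is 30 months, not under 28 months.
Exception (e): a current General Certificate is held; a current General Clearance is held — every condition holds. Under paragraphs (j)–(p): (j) is triggered (at least one employee exceeds 30 hours/week), but yields to (k): (k) is triggered — a current Provisional Approval is held. (l) would limit (k) — the baseline figure is 320, meeting the 311 threshold — but (m) sets (l) aside: (m) operates against (l): a current General Approval is held. (n), which would lift (m), is not triggered — no current Standing Clearance is held. Exception (e) stands.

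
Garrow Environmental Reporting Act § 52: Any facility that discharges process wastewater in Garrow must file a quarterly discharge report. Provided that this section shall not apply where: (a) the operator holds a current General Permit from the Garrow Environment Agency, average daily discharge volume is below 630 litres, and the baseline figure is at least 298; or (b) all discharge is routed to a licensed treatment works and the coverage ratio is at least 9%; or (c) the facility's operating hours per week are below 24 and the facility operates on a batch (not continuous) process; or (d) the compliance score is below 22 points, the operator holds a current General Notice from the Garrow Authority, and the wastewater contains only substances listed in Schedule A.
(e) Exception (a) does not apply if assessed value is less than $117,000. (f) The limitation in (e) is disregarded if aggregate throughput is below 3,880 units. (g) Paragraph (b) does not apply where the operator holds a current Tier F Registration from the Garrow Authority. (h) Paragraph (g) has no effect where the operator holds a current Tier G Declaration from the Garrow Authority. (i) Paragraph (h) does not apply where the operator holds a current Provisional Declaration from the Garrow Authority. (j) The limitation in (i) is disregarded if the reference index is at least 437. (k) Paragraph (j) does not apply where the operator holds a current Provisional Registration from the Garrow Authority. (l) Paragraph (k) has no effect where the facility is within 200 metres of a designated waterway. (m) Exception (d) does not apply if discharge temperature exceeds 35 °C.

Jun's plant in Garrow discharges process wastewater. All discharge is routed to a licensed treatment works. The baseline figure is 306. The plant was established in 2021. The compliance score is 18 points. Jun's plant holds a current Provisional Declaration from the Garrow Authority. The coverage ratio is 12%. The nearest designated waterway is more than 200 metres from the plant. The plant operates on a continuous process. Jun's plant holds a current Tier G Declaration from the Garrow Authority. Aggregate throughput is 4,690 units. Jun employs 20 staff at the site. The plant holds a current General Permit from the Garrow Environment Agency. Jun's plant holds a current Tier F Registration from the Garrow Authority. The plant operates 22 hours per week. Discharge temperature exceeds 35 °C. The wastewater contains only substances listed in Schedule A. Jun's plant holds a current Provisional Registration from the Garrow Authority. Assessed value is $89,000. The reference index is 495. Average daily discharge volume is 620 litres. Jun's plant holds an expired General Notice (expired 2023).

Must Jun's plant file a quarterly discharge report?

Yes — Jun's plant must file a quarterly discharge report.

Exception (a) is satisfied on its face — a current General Permit is held; average daily discharge volume is 620 litres, below the 630 litres limit; the baseline figure is 306, meeting the 298 threshold. Turning to paragraphs (e)–(f): (e) operates against (a): assessed value is $89,000, less than the $117,000 limit. (f), which would lift (e), is inapplicable — aggregate throughput is 4,690 units, not below 3,880 units. (a) is therefore removed.
All of (b)'s requirements are met (discharge is routed to a licensed treatment works; the coverage ratio is 12%, meeting the 9% threshold). Turning to paragraphs (g)–(l): (g) operates against (b): a current Tier F Registration is held. (h) would limit (g) — a current Tier G Declaration is held — but (i) sets (h) aside: (i) operates against (h): a current Provisional Declaration is held. (j) would limit (i) — the reference index is 495, meeting the 437 threshold — but (k) sets (j) aside: (k) operates against (j): a current Provisional Registration is held. (l) does not operate here (the plant is more than 200 m from any designated waterway), so (k) stands. (b) is therefore removed.
Exception (c) fails — the facility operates on a continuous process.
Exception (d) fails — the General Notice is not current.
No exception applies. The general rule governs.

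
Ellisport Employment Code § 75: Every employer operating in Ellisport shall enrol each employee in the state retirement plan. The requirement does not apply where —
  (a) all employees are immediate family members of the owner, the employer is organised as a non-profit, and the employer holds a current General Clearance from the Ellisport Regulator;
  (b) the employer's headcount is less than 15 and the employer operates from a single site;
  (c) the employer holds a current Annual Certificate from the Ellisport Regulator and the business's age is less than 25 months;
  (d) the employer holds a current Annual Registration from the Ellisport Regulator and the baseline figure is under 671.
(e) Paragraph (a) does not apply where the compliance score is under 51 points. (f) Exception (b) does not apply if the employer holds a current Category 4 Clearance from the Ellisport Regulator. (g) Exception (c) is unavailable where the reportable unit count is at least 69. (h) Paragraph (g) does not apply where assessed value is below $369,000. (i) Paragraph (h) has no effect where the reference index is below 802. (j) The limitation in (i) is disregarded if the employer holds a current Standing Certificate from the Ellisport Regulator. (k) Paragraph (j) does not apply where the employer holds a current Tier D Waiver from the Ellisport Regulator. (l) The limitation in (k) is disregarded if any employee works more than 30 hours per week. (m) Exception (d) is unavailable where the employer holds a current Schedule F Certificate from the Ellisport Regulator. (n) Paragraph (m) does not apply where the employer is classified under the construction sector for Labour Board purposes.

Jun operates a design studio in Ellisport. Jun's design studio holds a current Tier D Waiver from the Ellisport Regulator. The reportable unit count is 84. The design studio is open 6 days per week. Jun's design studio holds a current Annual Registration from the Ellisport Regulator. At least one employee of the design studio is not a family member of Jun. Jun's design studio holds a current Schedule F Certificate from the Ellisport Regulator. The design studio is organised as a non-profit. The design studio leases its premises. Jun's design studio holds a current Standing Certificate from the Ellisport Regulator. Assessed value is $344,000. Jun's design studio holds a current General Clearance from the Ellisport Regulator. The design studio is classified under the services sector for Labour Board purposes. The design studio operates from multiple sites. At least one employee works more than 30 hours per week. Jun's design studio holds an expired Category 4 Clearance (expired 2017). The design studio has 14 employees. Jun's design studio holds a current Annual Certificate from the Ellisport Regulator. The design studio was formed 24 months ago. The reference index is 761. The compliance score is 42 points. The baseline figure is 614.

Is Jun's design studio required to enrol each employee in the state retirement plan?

No — exception (c) applies; Jun's design studio is not required to enrol each employee in the state retirement plan.

Exception (a) requires that all employees are immediate family members of the owner; but at least one employee is not a family member, so (a) is unavailable.
Exception (b) fails — the employer operates from multiple sites.
Exception (c)'s conditions are all satisfied: a current Annual Certificate is held; the business's age is 24 months, less than the 25 months limit. Considering the limiting provisions: (g) operates (the reportable unit count is 84, meeting the 69 threshold), but is itself disapplied by (h): (h) is engaged — assessed value is $344,000, below the $369,000 limit. (i) applies (the reference index is 761, below the 802 limit), but yields to (j): (j) applies — a current Standing Certificate is held. (k) would limit (j) — a current Tier D Waiver is held — but (l) sets (k) aside: (l) operates against (k): at least one employee exceeds 30 hours/week. (c) remains available.
Exception (d)'s conditions are all satisfied: a current Annual Registration is held; the baseline figure is 614, under the 671 limit. But: (m) operates against (d): a current Schedule F Certificate is held. (n), which would lift (m), is inapplicable — the design studio is classified under the services sector. (d) is therefore removed.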